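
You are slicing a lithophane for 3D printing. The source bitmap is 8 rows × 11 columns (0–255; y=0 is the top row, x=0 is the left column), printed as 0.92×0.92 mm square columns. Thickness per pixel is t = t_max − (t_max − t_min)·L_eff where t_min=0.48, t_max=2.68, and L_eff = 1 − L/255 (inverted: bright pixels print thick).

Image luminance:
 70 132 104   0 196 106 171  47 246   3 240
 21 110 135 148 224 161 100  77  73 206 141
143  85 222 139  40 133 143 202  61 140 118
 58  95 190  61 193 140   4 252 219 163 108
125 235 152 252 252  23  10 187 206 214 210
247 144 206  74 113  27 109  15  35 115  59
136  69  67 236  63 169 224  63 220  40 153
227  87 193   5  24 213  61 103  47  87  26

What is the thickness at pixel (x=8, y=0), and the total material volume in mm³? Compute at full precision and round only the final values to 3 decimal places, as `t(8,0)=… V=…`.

t(8,0)=2.602 V=117.121

span = t_max - t_min = 2.68 - 0.48 = 2.200
L(8,0) = 246, L_eff = 1 - 246/255 = 0.035294 (inverted)
t(8,0) = 2.68 - 2.200·0.035294 = 2.602
Σt over all 8·11 pixels = 176429/1275 ≈ 138.3756863
V = pitch²·Σt = 0.92²·176429/1275 = 117.121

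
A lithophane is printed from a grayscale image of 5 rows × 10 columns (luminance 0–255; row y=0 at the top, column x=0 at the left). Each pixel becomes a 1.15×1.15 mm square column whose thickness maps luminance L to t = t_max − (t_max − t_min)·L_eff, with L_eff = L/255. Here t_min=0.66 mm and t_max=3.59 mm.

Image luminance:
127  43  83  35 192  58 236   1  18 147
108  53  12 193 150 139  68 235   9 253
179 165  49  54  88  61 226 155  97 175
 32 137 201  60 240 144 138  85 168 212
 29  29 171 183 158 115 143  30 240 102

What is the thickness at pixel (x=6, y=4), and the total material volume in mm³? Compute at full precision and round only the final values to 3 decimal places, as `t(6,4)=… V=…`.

t(6,4)=1.947 V=145.819

span = t_max - t_min = 3.59 - 0.66 = 2.930
L(6,4) = 143, L_eff = 143/255 = 0.560784
t(6,4) = 3.59 - 2.930·0.560784 = 1.947
Σt over all 5·10 pixels = 702908/6375 ≈ 110.2600784
V = pitch²·Σt = 1.15²·702908/6375 = 145.819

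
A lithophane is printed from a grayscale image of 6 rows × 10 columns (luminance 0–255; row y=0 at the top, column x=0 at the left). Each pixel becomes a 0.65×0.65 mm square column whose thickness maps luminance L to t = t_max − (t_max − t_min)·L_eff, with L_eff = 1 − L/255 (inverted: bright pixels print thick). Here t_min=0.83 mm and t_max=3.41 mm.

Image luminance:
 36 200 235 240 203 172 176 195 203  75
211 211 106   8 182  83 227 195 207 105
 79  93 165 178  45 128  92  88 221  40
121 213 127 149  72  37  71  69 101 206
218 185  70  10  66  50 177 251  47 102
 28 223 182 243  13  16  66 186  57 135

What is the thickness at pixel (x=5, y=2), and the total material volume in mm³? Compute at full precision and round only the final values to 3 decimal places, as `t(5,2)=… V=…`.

t(5,2)=2.125 V=54.768

span = t_max - t_min = 3.41 - 0.83 = 2.580
L(5,2) = 128, L_eff = 1 - 128/255 = 0.498039 (inverted)
t(5,2) = 3.41 - 2.580·0.498039 = 2.125
Σt over all 6·10 pixels = 55092/425 ≈ 129.6282353
V = pitch²·Σt = 0.65²·55092/425 = 54.768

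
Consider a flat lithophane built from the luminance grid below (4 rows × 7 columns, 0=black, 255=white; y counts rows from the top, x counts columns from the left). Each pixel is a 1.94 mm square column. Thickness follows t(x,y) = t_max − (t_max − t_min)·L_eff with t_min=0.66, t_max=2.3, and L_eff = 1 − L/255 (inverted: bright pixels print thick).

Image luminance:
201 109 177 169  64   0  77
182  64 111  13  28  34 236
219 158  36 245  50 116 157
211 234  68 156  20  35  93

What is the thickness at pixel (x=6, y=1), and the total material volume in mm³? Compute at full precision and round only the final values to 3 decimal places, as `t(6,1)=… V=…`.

span = t_max - t_min = 2.3 - 0.66 = 1.640
L(6,1) = 236, L_eff = 1 - 236/255 = 0.074510 (inverted)
t(6,1) = 2.3 - 1.640·0.074510 = 2.178
Σt over all 4·7 pixels = 251593/6375 ≈ 39.4655686
V = pitch²·Σt = 1.94²·251593/6375 = 148.533

t(6,1)=2.178 V=148.533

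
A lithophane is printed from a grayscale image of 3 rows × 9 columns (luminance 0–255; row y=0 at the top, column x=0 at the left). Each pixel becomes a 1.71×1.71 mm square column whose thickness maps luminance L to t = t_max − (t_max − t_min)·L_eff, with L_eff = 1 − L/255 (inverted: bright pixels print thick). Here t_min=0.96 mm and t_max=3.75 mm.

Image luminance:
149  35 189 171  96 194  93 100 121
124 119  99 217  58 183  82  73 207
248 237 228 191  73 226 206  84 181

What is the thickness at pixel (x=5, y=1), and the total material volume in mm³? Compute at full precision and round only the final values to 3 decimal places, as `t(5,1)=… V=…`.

span = t_max - t_min = 3.75 - 0.96 = 2.790
L(5,1) = 183, L_eff = 1 - 183/255 = 0.282353 (inverted)
t(5,1) = 3.75 - 2.790·0.282353 = 2.962
Σt over all 3·9 pixels = 147708/2125 ≈ 69.5096471
V = pitch²·Σt = 1.71²·147708/2125 = 203.253

t(5,1)=2.962 V=203.253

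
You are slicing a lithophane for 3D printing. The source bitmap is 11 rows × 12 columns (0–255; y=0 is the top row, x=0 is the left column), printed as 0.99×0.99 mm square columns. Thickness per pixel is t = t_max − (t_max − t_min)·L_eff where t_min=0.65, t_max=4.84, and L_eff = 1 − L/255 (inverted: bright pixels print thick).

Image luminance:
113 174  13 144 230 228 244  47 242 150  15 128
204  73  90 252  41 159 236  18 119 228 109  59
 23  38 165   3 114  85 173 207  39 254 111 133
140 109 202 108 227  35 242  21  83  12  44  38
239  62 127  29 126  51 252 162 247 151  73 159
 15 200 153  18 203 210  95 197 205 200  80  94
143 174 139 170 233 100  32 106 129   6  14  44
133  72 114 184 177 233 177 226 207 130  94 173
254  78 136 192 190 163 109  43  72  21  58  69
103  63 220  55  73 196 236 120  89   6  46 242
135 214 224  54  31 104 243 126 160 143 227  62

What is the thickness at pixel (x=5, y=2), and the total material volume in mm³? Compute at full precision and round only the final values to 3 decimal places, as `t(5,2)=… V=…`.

span = t_max - t_min = 4.84 - 0.65 = 4.190
L(5,2) = 85, L_eff = 1 - 85/255 = 0.666667 (inverted)
t(5,2) = 4.84 - 4.190·0.666667 = 2.047
Σt over all 11·12 pixels = 3108801/8500 ≈ 365.7412941
V = pitch²·Σt = 0.99²·3108801/8500 = 358.463

t(5,2)=2.047 V=358.463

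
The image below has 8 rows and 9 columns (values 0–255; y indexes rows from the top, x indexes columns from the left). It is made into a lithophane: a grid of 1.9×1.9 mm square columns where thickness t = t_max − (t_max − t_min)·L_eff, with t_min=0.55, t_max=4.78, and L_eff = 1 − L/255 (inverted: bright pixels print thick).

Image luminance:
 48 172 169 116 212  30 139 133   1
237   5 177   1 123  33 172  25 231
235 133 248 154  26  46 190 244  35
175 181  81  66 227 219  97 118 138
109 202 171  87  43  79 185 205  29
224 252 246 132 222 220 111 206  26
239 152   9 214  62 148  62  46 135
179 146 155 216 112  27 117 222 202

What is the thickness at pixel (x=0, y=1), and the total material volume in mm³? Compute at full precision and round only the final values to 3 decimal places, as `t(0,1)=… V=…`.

t(0,1)=4.481 V=731.551

span = t_max - t_min = 4.78 - 0.55 = 4.230
L(0,1) = 237, L_eff = 1 - 237/255 = 0.070588 (inverted)
t(0,1) = 4.78 - 4.230·0.070588 = 4.481
Σt over all 8·9 pixels = 1722489/8500 ≈ 202.6457647
V = pitch²·Σt = 1.9²·1722489/8500 = 731.551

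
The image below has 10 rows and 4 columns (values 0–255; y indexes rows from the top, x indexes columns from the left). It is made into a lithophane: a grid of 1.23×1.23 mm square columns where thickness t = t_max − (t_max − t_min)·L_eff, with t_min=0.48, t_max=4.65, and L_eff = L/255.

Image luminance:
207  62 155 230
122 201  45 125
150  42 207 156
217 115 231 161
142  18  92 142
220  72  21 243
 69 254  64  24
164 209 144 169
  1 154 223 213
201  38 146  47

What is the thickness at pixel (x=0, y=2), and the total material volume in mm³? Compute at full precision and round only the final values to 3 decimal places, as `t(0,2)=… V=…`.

t(0,2)=2.197 V=145.426

span = t_max - t_min = 4.65 - 0.48 = 4.170
L(0,2) = 150, L_eff = 150/255 = 0.588235
t(0,2) = 4.65 - 4.170·0.588235 = 2.197
Σt over all 10·4 pixels = 204264/2125 ≈ 96.1242353
V = pitch²·Σt = 1.23²·204264/2125 = 145.426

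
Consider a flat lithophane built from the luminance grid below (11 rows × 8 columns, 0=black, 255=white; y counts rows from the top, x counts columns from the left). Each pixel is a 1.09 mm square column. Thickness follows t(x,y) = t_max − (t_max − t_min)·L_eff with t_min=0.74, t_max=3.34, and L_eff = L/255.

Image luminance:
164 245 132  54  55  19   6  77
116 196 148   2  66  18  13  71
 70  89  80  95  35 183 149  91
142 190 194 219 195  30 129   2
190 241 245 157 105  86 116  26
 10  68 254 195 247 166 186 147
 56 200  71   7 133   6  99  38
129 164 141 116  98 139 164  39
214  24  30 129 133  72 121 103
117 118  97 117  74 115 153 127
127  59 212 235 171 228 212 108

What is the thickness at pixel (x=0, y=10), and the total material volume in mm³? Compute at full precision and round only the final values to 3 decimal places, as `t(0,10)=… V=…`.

t(0,10)=2.045 V=223.100

span = t_max - t_min = 3.34 - 0.74 = 2.600
L(0,10) = 127, L_eff = 127/255 = 0.498039
t(0,10) = 3.34 - 2.600·0.498039 = 2.045
Σt over all 11·8 pixels = 79806/425 ≈ 187.7788235
V = pitch²·Σt = 1.09²·79806/425 = 223.100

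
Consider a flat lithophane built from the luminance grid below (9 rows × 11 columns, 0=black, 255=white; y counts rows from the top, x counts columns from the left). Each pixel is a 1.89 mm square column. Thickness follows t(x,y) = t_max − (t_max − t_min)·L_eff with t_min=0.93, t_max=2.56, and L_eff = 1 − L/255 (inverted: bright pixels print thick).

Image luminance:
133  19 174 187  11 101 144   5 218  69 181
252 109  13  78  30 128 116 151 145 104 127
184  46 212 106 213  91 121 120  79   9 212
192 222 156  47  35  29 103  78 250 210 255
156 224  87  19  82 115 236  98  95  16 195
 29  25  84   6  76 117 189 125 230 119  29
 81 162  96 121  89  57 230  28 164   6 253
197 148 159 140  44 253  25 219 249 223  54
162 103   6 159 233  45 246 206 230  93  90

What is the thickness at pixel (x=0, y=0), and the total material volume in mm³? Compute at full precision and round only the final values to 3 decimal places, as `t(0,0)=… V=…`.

t(0,0)=1.780 V=611.744

span = t_max - t_min = 2.56 - 0.93 = 1.630
L(0,0) = 133, L_eff = 1 - 133/255 = 0.478431 (inverted)
t(0,0) = 2.56 - 1.630·0.478431 = 1.780
Σt over all 9·11 pixels = 4367029/25500 ≈ 171.2560392
V = pitch²·Σt = 1.89²·4367029/25500 = 611.744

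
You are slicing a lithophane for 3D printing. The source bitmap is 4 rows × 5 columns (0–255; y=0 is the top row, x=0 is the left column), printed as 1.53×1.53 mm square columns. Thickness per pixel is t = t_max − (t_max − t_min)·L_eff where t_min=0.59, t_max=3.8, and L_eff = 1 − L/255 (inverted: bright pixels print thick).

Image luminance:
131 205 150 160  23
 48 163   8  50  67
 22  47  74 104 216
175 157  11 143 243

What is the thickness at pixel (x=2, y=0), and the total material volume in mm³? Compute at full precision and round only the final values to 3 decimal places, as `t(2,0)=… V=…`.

span = t_max - t_min = 3.8 - 0.59 = 3.210
L(2,0) = 150, L_eff = 1 - 150/255 = 0.411765 (inverted)
t(2,0) = 3.8 - 3.210·0.411765 = 2.478
Σt over all 4·5 pixels = 335379/8500 ≈ 39.4563529
V = pitch²·Σt = 1.53²·335379/8500 = 92.363

t(2,0)=2.478 V=92.363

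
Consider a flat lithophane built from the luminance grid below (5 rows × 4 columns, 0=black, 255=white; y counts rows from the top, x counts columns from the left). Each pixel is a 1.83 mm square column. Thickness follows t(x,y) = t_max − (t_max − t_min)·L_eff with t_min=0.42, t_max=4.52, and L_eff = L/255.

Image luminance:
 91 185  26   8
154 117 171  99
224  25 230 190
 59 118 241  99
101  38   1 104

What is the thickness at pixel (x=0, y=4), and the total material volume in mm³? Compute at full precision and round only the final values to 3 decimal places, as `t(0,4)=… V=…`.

span = t_max - t_min = 4.52 - 0.42 = 4.100
L(0,4) = 101, L_eff = 101/255 = 0.396078
t(0,4) = 4.52 - 4.100·0.396078 = 2.896
Σt over all 5·4 pixels = 136999/2550 ≈ 53.7250980
V = pitch²·Σt = 1.83²·136999/2550 = 179.920

t(0,4)=2.896 V=179.920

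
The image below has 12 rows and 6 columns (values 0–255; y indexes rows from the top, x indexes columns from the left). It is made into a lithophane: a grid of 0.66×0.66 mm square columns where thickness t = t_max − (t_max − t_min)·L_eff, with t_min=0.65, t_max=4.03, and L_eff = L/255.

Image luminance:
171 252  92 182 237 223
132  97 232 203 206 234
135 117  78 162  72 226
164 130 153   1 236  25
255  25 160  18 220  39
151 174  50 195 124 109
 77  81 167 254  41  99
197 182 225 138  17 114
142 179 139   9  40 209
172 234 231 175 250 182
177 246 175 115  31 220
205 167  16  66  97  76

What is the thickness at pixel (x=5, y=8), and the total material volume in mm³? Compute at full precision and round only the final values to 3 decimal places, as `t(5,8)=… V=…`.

t(5,8)=1.260 V=66.201

span = t_max - t_min = 4.03 - 0.65 = 3.380
L(5,8) = 209, L_eff = 209/255 = 0.819608
t(5,8) = 4.03 - 3.380·0.819608 = 1.260
Σt over all 12·6 pixels = 129181/850 ≈ 151.9776471
V = pitch²·Σt = 0.66²·129181/850 = 66.201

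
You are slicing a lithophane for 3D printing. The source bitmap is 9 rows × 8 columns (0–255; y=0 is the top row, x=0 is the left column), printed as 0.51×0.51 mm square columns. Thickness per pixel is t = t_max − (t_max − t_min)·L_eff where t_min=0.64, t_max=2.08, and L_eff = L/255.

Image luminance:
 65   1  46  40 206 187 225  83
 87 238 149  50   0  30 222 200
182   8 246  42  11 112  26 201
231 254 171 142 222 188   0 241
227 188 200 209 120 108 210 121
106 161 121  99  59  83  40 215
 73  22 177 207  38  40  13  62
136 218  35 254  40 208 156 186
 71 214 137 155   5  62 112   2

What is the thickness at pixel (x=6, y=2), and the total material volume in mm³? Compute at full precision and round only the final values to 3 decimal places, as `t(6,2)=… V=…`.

t(6,2)=1.933 V=25.739

span = t_max - t_min = 2.08 - 0.64 = 1.440
L(6,2) = 26, L_eff = 26/255 = 0.101961
t(6,2) = 2.08 - 1.440·0.101961 = 1.933
Σt over all 9·8 pixels = 210288/2125 ≈ 98.9590588
V = pitch²·Σt = 0.51²·210288/2125 = 25.739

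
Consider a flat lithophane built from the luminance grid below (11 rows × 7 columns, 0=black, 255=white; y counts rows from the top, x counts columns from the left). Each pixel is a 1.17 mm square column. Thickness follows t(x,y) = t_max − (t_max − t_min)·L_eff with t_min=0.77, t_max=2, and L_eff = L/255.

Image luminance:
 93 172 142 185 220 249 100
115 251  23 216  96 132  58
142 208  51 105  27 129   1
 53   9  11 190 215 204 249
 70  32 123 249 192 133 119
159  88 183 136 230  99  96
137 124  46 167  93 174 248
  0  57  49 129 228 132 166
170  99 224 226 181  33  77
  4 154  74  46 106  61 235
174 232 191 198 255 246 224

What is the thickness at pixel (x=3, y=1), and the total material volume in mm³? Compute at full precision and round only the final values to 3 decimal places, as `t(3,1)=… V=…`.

span = t_max - t_min = 2 - 0.77 = 1.230
L(3,1) = 216, L_eff = 216/255 = 0.847059
t(3,1) = 2 - 1.230·0.847059 = 0.958
Σt over all 11·7 pixels = 175577/1700 ≈ 103.2805882
V = pitch²·Σt = 1.17²·175577/1700 = 141.381

t(3,1)=0.958 V=141.381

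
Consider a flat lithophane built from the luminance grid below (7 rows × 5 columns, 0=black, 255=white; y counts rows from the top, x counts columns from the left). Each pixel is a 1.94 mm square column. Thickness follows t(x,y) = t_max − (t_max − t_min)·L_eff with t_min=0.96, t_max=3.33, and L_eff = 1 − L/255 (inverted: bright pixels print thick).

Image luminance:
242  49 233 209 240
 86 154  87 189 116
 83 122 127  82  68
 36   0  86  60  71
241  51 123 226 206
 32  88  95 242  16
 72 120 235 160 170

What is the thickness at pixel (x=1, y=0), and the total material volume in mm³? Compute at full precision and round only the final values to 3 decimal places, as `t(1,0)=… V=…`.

span = t_max - t_min = 3.33 - 0.96 = 2.370
L(1,0) = 49, L_eff = 1 - 49/255 = 0.807843 (inverted)
t(1,0) = 3.33 - 2.370·0.807843 = 1.415
Σt over all 7·5 pixels = 634543/8500 ≈ 74.6521176
V = pitch²·Σt = 1.94²·634543/8500 = 280.961

t(1,0)=1.415 V=280.961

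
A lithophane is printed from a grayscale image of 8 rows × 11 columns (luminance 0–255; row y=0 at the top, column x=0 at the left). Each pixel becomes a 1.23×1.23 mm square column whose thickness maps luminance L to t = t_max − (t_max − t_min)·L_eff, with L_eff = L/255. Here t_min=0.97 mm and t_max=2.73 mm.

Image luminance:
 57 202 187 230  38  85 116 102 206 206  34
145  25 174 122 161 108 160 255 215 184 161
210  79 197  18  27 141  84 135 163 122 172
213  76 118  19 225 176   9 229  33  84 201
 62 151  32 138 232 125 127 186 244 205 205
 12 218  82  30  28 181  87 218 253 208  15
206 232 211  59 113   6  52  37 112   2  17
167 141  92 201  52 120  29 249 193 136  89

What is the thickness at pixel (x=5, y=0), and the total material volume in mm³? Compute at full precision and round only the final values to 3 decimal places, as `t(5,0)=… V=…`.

t(5,0)=2.143 V=243.804

span = t_max - t_min = 2.73 - 0.97 = 1.760
L(5,0) = 85, L_eff = 85/255 = 0.333333
t(5,0) = 2.73 - 1.760·0.333333 = 2.143
Σt over all 8·11 pixels = 1027334/6375 ≈ 161.1504314
V = pitch²·Σt = 1.23²·1027334/6375 = 243.804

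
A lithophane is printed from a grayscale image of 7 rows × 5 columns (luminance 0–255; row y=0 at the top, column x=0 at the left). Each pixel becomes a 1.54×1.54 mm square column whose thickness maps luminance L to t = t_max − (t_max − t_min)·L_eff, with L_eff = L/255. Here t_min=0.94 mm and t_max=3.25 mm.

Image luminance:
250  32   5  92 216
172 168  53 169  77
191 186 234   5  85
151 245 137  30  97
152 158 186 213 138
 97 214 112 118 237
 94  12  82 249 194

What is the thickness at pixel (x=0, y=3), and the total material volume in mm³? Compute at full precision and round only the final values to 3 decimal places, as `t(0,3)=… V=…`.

span = t_max - t_min = 3.25 - 0.94 = 2.310
L(0,3) = 151, L_eff = 151/255 = 0.592157
t(0,3) = 3.25 - 2.310·0.592157 = 1.882
Σt over all 7·5 pixels = 148337/2125 ≈ 69.8056471
V = pitch²·Σt = 1.54²·148337/2125 = 165.551

t(0,3)=1.882 V=165.551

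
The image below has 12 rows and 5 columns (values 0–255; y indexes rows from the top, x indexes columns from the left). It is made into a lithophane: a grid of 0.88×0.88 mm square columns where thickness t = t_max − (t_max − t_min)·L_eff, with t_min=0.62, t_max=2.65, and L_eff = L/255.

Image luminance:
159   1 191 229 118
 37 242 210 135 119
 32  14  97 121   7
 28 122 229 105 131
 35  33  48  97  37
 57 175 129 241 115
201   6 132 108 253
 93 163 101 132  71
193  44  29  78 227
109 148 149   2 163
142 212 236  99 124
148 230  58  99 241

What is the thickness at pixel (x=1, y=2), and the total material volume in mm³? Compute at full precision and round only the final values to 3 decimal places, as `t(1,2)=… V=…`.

span = t_max - t_min = 2.65 - 0.62 = 2.030
L(1,2) = 14, L_eff = 14/255 = 0.054902
t(1,2) = 2.65 - 2.030·0.054902 = 2.539
Σt over all 12·5 pixels = 515129/5100 ≈ 101.0056863
V = pitch²·Σt = 0.88²·515129/5100 = 78.219

t(1,2)=2.539 V=78.219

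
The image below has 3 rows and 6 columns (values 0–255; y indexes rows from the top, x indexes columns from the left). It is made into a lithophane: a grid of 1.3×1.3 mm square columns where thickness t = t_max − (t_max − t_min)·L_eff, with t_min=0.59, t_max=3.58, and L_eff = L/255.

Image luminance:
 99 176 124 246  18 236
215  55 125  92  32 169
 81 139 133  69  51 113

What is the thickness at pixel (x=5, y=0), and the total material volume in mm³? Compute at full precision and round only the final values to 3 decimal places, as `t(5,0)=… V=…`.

t(5,0)=0.813 V=65.843

span = t_max - t_min = 3.58 - 0.59 = 2.990
L(5,0) = 236, L_eff = 236/255 = 0.925490
t(5,0) = 3.58 - 2.990·0.925490 = 0.813
Σt over all 3·6 pixels = 993493/25500 ≈ 38.9605098
V = pitch²·Σt = 1.3²·993493/25500 = 65.843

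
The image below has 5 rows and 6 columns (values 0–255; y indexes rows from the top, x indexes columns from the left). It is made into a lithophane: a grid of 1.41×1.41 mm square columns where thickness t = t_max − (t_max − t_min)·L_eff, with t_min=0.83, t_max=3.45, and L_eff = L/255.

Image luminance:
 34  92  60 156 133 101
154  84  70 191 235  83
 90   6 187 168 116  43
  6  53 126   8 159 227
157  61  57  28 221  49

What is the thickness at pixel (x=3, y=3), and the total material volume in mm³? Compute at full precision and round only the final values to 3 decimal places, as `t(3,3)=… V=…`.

span = t_max - t_min = 3.45 - 0.83 = 2.620
L(3,3) = 8, L_eff = 8/255 = 0.031373
t(3,3) = 3.45 - 2.620·0.031373 = 3.368
Σt over all 5·6 pixels = 90632/1275 ≈ 71.0839216
V = pitch²·Σt = 1.41²·90632/1275 = 141.322

t(3,3)=3.368 V=141.322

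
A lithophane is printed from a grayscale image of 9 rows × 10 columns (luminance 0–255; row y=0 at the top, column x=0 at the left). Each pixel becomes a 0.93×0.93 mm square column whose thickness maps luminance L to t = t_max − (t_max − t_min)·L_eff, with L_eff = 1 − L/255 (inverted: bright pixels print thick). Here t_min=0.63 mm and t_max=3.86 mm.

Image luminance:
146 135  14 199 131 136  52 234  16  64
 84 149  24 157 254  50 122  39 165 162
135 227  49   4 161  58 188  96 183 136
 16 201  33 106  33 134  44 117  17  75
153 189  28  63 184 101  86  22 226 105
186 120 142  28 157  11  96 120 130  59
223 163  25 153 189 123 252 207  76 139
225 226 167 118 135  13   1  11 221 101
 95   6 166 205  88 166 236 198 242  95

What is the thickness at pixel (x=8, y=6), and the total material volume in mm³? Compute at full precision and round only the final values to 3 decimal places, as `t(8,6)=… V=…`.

t(8,6)=1.593 V=167.544

span = t_max - t_min = 3.86 - 0.63 = 3.230
L(8,6) = 76, L_eff = 1 - 76/255 = 0.701961 (inverted)
t(8,6) = 3.86 - 3.230·0.701961 = 1.593
Σt over all 9·10 pixels = 290573/1500 ≈ 193.7153333
V = pitch²·Σt = 0.93²·290573/1500 = 167.544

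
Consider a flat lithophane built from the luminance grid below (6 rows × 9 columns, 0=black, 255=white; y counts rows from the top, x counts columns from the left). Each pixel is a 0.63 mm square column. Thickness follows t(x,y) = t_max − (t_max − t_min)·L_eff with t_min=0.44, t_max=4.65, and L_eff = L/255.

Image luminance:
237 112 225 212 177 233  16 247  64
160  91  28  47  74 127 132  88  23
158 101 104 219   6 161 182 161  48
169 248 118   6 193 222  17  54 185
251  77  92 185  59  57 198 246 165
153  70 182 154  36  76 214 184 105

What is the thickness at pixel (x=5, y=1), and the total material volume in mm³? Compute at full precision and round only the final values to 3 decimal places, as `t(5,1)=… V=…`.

span = t_max - t_min = 4.65 - 0.44 = 4.210
L(5,1) = 127, L_eff = 127/255 = 0.498039
t(5,1) = 4.65 - 4.210·0.498039 = 2.553
Σt over all 6·9 pixels = 1131107/8500 ≈ 133.0714118
V = pitch²·Σt = 0.63²·1131107/8500 = 52.816

t(5,1)=2.553 V=52.816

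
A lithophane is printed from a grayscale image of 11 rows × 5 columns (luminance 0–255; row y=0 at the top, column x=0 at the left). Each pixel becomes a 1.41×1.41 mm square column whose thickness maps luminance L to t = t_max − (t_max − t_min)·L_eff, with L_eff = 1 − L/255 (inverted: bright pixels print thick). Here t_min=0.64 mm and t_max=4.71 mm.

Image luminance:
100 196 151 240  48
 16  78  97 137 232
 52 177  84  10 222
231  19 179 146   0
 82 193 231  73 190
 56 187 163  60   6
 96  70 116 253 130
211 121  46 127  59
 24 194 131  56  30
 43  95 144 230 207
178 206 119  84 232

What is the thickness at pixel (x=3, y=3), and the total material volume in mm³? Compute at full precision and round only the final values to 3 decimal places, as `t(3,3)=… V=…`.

span = t_max - t_min = 4.71 - 0.64 = 4.070
L(3,3) = 146, L_eff = 1 - 146/255 = 0.427451 (inverted)
t(3,3) = 4.71 - 4.070·0.427451 = 2.970
Σt over all 11·5 pixels = 614801/4250 ≈ 144.6590588
V = pitch²·Σt = 1.41²·614801/4250 = 287.597

t(3,3)=2.970 V=287.597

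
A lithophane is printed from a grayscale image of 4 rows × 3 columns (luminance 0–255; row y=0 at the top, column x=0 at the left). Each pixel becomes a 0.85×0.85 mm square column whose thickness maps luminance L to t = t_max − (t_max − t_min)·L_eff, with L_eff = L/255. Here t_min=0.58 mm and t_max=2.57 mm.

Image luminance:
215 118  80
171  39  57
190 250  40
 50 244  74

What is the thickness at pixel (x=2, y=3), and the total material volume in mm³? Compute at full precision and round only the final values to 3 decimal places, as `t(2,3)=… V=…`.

span = t_max - t_min = 2.57 - 0.58 = 1.990
L(2,3) = 74, L_eff = 74/255 = 0.290196
t(2,3) = 2.57 - 1.990·0.290196 = 1.993
Σt over all 4·3 pixels = 120587/6375 ≈ 18.9156078
V = pitch²·Σt = 0.85²·120587/6375 = 13.667

t(2,3)=1.993 V=13.667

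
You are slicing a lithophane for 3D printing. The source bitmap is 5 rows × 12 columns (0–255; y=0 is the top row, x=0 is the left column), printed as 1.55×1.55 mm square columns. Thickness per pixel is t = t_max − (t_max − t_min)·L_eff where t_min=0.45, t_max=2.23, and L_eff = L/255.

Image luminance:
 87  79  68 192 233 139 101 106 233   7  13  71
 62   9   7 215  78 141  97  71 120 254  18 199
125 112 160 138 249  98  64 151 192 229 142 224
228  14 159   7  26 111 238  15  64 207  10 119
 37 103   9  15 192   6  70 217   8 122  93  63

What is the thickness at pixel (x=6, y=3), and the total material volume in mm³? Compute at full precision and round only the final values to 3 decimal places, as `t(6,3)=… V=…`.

t(6,3)=0.569 V=210.485

span = t_max - t_min = 2.23 - 0.45 = 1.780
L(6,3) = 238, L_eff = 238/255 = 0.933333
t(6,3) = 2.23 - 1.780·0.933333 = 0.569
Σt over all 5·12 pixels = 1117037/12750 ≈ 87.6107451
V = pitch²·Σt = 1.55²·1117037/12750 = 210.485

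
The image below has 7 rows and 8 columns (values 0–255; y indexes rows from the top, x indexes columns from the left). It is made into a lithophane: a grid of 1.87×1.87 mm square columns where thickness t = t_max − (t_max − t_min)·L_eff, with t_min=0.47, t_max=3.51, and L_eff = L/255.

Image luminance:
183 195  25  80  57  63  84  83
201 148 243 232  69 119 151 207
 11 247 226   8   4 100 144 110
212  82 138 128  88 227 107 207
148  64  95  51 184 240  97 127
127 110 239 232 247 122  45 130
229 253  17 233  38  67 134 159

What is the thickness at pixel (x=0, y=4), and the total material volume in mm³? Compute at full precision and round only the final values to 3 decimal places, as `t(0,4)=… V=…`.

t(0,4)=1.746 V=371.894

span = t_max - t_min = 3.51 - 0.47 = 3.040
L(0,4) = 148, L_eff = 148/255 = 0.580392
t(0,4) = 3.51 - 3.040·0.580392 = 1.746
Σt over all 7·8 pixels = 677978/6375 ≈ 106.3494902
V = pitch²·Σt = 1.87²·677978/6375 = 371.894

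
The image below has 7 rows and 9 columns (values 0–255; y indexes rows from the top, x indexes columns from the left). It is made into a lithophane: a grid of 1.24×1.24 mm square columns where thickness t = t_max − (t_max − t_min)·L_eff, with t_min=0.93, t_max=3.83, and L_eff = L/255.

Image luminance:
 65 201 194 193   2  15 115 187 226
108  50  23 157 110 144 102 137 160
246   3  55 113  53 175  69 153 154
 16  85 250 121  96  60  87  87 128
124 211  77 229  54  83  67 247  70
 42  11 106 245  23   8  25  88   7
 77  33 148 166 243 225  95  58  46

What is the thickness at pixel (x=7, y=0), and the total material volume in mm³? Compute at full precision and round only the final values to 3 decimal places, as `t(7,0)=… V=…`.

span = t_max - t_min = 3.83 - 0.93 = 2.900
L(7,0) = 187, L_eff = 187/255 = 0.733333
t(7,0) = 3.83 - 2.900·0.733333 = 1.703
Σt over all 7·9 pixels = 55173/340 ≈ 162.2735294
V = pitch²·Σt = 1.24²·55173/340 = 249.512

t(7,0)=1.703 V=249.512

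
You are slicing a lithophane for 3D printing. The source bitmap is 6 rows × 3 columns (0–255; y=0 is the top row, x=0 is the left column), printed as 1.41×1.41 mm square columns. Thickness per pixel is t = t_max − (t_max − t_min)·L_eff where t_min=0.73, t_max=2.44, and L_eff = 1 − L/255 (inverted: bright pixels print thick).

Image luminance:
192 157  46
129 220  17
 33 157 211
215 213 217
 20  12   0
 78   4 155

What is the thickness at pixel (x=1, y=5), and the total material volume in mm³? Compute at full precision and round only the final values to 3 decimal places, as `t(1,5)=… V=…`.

span = t_max - t_min = 2.44 - 0.73 = 1.710
L(1,5) = 4, L_eff = 1 - 4/255 = 0.984314 (inverted)
t(1,5) = 2.44 - 1.710·0.984314 = 0.757
Σt over all 6·3 pixels = 115011/4250 ≈ 27.0614118
V = pitch²·Σt = 1.41²·115011/4250 = 53.801

t(1,5)=0.757 V=53.801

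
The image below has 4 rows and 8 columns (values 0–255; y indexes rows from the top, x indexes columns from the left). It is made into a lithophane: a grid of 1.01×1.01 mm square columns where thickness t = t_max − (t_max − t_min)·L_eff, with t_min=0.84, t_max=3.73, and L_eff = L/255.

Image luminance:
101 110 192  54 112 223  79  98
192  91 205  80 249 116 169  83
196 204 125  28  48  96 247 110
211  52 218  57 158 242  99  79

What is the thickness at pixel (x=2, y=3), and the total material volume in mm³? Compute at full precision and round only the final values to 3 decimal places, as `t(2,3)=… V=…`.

span = t_max - t_min = 3.73 - 0.84 = 2.890
L(2,3) = 218, L_eff = 218/255 = 0.854902
t(2,3) = 3.73 - 2.890·0.854902 = 1.259
Σt over all 4·8 pixels = 26383/375 ≈ 70.3546667
V = pitch²·Σt = 1.01²·26383/375 = 71.769

t(2,3)=1.259 V=71.769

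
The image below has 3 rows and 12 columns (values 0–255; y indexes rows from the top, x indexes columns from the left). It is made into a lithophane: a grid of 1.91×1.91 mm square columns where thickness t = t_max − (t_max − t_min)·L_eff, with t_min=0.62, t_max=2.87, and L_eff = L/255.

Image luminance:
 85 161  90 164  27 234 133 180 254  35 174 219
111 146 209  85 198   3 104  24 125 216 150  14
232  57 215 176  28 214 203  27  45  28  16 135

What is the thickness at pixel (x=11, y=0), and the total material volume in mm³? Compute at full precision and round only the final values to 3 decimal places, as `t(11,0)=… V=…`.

t(11,0)=0.938 V=231.523

span = t_max - t_min = 2.87 - 0.62 = 2.250
L(11,0) = 219, L_eff = 219/255 = 0.858824
t(11,0) = 2.87 - 2.250·0.858824 = 0.938
Σt over all 3·12 pixels = 107889/1700 ≈ 63.4641176
V = pitch²·Σt = 1.91²·107889/1700 = 231.523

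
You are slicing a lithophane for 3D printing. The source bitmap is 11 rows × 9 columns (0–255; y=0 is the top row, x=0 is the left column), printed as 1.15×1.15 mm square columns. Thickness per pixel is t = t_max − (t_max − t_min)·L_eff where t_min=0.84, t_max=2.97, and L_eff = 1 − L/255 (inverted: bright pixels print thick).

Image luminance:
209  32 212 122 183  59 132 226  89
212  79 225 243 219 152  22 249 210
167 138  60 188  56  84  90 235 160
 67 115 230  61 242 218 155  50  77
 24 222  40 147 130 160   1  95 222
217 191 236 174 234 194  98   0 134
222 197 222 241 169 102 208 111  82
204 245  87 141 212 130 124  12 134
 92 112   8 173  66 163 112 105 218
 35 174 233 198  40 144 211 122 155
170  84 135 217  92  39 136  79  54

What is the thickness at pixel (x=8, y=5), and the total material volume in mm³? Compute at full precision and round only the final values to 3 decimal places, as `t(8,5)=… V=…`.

t(8,5)=1.959 V=264.601

span = t_max - t_min = 2.97 - 0.84 = 2.130
L(8,5) = 134, L_eff = 1 - 134/255 = 0.474510 (inverted)
t(8,5) = 2.97 - 2.130·0.474510 = 1.959
Σt over all 11·9 pixels = 1700647/8500 ≈ 200.0761176
V = pitch²·Σt = 1.15²·1700647/8500 = 264.601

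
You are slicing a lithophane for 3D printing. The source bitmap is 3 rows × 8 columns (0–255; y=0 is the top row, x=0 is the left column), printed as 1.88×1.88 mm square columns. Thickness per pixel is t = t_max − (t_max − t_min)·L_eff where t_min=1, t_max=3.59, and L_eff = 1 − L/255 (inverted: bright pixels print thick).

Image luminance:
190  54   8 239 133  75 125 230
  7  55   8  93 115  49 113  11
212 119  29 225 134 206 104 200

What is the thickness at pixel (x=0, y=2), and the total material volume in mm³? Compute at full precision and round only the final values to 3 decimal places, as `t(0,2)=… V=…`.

span = t_max - t_min = 3.59 - 1 = 2.590
L(0,2) = 212, L_eff = 1 - 212/255 = 0.168627 (inverted)
t(0,2) = 3.59 - 2.590·0.168627 = 3.153
Σt over all 3·8 pixels = 660053/12750 ≈ 51.7688627
V = pitch²·Σt = 1.88²·660053/12750 = 182.972

t(0,2)=3.153 V=182.972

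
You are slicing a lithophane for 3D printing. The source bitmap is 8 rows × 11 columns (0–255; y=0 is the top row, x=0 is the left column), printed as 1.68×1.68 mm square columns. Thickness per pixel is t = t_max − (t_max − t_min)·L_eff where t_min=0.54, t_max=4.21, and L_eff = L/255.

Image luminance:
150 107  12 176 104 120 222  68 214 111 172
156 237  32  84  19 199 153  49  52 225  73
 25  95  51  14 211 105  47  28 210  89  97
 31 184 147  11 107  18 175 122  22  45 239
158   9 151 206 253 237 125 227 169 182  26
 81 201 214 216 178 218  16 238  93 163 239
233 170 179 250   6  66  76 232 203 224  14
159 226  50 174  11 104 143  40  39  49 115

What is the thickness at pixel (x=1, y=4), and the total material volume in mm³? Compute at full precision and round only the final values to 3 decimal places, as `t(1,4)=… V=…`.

t(1,4)=4.080 V=591.872

span = t_max - t_min = 4.21 - 0.54 = 3.670
L(1,4) = 9, L_eff = 9/255 = 0.035294
t(1,4) = 4.21 - 3.670·0.035294 = 4.080
Σt over all 8·11 pixels = 5347483/25500 ≈ 209.7052157
V = pitch²·Σt = 1.68²·5347483/25500 = 591.872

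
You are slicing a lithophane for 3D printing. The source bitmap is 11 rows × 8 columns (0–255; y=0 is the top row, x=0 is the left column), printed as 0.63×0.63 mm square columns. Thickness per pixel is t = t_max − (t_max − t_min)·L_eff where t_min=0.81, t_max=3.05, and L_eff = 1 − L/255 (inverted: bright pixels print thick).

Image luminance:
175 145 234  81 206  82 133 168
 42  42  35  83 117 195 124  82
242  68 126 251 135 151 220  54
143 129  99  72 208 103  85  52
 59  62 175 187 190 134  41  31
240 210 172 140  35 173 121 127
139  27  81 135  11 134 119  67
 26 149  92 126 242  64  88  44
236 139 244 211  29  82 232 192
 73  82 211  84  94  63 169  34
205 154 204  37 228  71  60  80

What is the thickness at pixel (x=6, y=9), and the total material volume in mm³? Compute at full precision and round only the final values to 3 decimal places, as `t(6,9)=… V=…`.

span = t_max - t_min = 3.05 - 0.81 = 2.240
L(6,9) = 169, L_eff = 1 - 169/255 = 0.337255 (inverted)
t(6,9) = 3.05 - 2.240·0.337255 = 2.295
Σt over all 11·8 pixels = 1066882/6375 ≈ 167.3540392
V = pitch²·Σt = 0.63²·1066882/6375 = 66.423

t(6,9)=2.295 V=66.423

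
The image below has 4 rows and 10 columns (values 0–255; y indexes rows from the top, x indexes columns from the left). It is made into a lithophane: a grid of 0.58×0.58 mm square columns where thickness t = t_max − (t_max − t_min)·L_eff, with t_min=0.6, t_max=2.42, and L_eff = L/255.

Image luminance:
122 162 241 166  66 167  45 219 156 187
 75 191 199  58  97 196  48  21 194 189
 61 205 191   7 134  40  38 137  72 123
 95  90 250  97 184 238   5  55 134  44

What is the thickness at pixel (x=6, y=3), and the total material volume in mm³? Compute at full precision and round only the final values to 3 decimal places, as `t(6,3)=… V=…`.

t(6,3)=2.384 V=20.561

span = t_max - t_min = 2.42 - 0.6 = 1.820
L(6,3) = 5, L_eff = 5/255 = 0.019608
t(6,3) = 2.42 - 1.820·0.019608 = 2.384
Σt over all 4·10 pixels = 779291/12750 ≈ 61.1208627
V = pitch²·Σt = 0.58²·779291/12750 = 20.561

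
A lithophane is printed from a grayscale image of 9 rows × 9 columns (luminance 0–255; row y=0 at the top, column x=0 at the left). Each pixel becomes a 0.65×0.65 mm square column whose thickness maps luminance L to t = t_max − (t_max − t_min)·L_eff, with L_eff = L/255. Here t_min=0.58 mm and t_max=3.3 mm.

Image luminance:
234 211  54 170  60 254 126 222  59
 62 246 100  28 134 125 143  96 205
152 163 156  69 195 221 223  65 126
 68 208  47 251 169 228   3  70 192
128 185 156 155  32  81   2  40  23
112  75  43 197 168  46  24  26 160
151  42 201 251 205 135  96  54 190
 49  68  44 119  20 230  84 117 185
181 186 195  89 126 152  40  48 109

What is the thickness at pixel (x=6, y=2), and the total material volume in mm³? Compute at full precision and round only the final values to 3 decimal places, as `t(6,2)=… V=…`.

t(6,2)=0.921 V=67.169

span = t_max - t_min = 3.3 - 0.58 = 2.720
L(6,2) = 223, L_eff = 223/255 = 0.874510
t(6,2) = 3.3 - 2.720·0.874510 = 0.921
Σt over all 9·9 pixels = 158.98
V = pitch²·Σt = 0.65²·158.98 = 67.169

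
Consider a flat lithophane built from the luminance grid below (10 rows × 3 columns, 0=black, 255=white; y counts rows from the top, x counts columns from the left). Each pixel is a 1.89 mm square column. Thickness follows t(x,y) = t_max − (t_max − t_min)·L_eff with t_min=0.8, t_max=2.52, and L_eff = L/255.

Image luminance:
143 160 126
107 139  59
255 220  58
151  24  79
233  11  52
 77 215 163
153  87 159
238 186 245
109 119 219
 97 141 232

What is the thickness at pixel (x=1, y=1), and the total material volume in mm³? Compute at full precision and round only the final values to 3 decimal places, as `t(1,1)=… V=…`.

span = t_max - t_min = 2.52 - 0.8 = 1.720
L(1,1) = 139, L_eff = 139/255 = 0.545098
t(1,1) = 2.52 - 1.720·0.545098 = 1.582
Σt over all 10·3 pixels = 99633/2125 ≈ 46.8861176
V = pitch²·Σt = 1.89²·99633/2125 = 167.482

t(1,1)=1.582 V=167.482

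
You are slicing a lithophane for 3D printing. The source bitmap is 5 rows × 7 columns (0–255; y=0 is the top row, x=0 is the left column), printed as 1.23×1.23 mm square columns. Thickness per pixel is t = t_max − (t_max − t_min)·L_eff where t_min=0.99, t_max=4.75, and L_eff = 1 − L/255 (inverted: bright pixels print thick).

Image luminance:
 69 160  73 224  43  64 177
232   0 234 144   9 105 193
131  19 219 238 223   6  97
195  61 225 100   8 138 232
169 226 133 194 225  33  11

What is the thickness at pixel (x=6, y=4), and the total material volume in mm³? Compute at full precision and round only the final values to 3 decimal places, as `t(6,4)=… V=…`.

t(6,4)=1.152 V=155.261

span = t_max - t_min = 4.75 - 0.99 = 3.760
L(6,4) = 11, L_eff = 1 - 11/255 = 0.956863 (inverted)
t(6,4) = 4.75 - 3.760·0.956863 = 1.152
Σt over all 5·7 pixels = 523387/5100 ≈ 102.6249020
V = pitch²·Σt = 1.23²·523387/5100 = 155.261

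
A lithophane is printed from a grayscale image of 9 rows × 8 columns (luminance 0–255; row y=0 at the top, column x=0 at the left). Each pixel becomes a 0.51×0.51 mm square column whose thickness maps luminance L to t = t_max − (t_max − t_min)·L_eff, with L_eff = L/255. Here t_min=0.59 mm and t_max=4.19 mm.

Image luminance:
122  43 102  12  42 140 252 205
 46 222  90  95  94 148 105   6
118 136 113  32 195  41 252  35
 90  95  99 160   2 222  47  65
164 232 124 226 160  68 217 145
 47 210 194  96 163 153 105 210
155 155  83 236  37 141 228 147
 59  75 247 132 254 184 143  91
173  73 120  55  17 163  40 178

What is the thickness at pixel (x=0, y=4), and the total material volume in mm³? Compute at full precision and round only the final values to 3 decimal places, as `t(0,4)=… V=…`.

span = t_max - t_min = 4.19 - 0.59 = 3.600
L(0,4) = 164, L_eff = 164/255 = 0.643137
t(0,4) = 4.19 - 3.600·0.643137 = 1.875
Σt over all 9·8 pixels = 73458/425 ≈ 172.8423529
V = pitch²·Σt = 0.51²·73458/425 = 44.956

t(0,4)=1.875 V=44.956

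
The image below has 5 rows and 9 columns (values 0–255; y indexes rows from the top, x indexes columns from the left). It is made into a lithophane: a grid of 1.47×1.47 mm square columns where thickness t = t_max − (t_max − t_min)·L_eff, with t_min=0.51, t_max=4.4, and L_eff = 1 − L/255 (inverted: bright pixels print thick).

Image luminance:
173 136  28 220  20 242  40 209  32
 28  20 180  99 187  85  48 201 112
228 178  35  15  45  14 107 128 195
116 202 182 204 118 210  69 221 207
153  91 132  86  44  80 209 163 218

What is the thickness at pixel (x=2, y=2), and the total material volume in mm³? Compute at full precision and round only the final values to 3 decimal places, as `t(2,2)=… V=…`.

t(2,2)=1.044 V=237.819

span = t_max - t_min = 4.4 - 0.51 = 3.890
L(2,2) = 35, L_eff = 1 - 35/255 = 0.862745 (inverted)
t(2,2) = 4.4 - 3.890·0.862745 = 1.044
Σt over all 5·9 pixels = 561283/5100 ≈ 110.0554902
V = pitch²·Σt = 1.47²·561283/5100 = 237.819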